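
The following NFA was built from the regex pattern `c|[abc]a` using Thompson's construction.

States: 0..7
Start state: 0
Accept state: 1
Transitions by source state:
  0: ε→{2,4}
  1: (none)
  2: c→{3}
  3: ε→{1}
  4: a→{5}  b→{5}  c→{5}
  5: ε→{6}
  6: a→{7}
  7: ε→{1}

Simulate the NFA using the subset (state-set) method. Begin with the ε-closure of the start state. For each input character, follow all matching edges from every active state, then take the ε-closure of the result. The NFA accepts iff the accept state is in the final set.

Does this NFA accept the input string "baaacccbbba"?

start: ε-closure({0}) = {0,2,4}
'b' @ 1: {5,6}
'a' @ 2: {1,7}  [accepting]
'a' @ 3: {}  — dead — no transitions
rest 'acccbbba' ignored (set empty)
after full input: {}  (accept=1 not in)

Answer: REJECT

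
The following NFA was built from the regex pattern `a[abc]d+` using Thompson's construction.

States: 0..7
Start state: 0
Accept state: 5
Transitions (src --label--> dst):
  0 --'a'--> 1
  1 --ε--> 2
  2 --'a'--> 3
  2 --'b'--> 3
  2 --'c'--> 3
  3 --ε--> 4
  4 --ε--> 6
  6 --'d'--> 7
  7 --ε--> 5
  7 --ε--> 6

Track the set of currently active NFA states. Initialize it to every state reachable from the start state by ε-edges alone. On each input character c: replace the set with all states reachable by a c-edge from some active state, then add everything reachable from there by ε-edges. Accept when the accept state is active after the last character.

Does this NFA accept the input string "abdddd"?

Answer: ACCEPT

Trace:
start: ε-closure({0}) = {0}
'a' @ 1: {1,2}
'b' @ 2: {3,4,6}
'd' @ 3: {5,6,7}  (accept∈set)
'd' @ 4: {5,6,7}  (accept∈set)
'd' @ 5: {5,6,7}  (accept∈set)
'd' @ 6: {5,6,7}  (accept∈set)
after full input: {5,6,7}  (accept=5 in)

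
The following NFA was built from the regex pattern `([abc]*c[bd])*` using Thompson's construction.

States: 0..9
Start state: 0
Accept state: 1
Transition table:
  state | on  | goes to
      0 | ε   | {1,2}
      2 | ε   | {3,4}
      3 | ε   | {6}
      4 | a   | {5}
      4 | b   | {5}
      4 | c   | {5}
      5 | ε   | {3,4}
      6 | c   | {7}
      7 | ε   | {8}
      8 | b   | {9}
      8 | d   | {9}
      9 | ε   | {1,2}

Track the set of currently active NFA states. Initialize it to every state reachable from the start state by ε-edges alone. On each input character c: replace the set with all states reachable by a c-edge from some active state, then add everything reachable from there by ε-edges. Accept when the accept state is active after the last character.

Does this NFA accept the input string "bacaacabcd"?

Answer: ACCEPT

Derivation:
start: ε-closure({0}) = {0,1,2,3,4,6}
'b' @ 1: {3,4,5,6}
'a' @ 2: {3,4,5,6}
'c' @ 3: {3,4,5,6,7,8}
'a' @ 4: {3,4,5,6}
'a' @ 5: {3,4,5,6}
'c' @ 6: {3,4,5,6,7,8}
'a' @ 7: {3,4,5,6}
'b' @ 8: {3,4,5,6}
'c' @ 9: {3,4,5,6,7,8}
'd' @ 10: {1,2,3,4,6,9}  ✓accept
after full input: {1,2,3,4,6,9}  (accept=1 in)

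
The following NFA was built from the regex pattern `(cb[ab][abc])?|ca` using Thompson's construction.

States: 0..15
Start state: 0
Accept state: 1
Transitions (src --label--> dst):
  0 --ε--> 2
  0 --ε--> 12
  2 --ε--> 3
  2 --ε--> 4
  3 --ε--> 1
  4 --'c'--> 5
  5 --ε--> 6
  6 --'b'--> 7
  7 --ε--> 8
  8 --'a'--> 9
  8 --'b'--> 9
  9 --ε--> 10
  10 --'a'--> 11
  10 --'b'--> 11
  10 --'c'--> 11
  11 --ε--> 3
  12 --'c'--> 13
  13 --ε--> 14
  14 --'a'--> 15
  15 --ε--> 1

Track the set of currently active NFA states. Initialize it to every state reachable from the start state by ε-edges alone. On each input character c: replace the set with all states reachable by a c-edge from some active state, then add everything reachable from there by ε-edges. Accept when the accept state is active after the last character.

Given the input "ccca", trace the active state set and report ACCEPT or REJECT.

Answer: REJECT

Trace:
initial (ε-close {0}): {0,1,2,3,4,12}
'c' @ 1: {5,6,13,14}
'c' @ 2: {}  — state set empty
rest 'ca' ignored (set empty)
end set {} — state 1 not in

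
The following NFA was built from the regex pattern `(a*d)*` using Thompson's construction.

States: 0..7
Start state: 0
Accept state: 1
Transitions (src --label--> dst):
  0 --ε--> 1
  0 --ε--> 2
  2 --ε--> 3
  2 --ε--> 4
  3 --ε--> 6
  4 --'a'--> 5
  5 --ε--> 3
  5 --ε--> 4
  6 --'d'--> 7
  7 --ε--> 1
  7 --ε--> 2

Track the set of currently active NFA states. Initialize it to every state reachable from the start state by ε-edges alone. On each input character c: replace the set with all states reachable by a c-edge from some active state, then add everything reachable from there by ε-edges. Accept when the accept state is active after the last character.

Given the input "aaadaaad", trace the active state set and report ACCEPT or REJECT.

Answer: ACCEPT

Derivation:
start: ε-closure({0}) = {0,1,2,3,4,6}
'a' @ 1: {3,4,5,6}
'a' @ 2: {3,4,5,6}
'a' @ 3: {3,4,5,6}
'd' @ 4: {1,2,3,4,6,7}  (accept∈set)
'a' @ 5: {3,4,5,6}
'a' @ 6: {3,4,5,6}
'a' @ 7: {3,4,5,6}
'd' @ 8: {1,2,3,4,6,7}  (accept∈set)
final: {1,2,3,4,6,7}; accept 1 in set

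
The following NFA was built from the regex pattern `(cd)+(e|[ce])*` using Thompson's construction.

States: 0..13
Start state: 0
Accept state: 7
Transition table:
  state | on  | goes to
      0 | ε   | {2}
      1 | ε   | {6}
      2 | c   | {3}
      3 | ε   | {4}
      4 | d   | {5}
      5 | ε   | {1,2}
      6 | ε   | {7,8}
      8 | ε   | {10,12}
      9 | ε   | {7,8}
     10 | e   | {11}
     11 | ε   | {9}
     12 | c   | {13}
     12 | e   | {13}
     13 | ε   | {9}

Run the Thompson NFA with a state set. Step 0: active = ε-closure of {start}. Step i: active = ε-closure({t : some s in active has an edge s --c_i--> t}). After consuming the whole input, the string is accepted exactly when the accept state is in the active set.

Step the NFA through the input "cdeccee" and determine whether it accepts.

initial (ε-close {0}): {0,2}
'c' @ 1: {3,4}
'd' @ 2: {1,2,5,6,7,8,10,12}  ✓accept
'e' @ 3: {7,8,9,10,11,12,13}  ✓accept
'c' @ 4: {7,8,9,10,12,13}  ✓accept
'c' @ 5: {7,8,9,10,12,13}  ✓accept
'e' @ 6: {7,8,9,10,11,12,13}  ✓accept
'e' @ 7: {7,8,9,10,11,12,13}  ✓accept
final: {7,8,9,10,11,12,13}; accept 7 in set

Answer: ACCEPT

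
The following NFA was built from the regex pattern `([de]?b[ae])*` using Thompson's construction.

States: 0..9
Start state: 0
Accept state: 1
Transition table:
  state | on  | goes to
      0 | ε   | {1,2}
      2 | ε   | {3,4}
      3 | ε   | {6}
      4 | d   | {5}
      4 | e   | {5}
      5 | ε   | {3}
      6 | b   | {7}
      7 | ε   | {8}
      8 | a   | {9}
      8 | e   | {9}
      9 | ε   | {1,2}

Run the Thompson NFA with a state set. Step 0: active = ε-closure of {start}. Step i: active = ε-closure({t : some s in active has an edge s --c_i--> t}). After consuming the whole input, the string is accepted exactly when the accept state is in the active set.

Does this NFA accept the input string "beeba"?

Answer: ACCEPT

Steps:
S₀ = ε-closure({0}) = {0,1,2,3,4,6}
'b' @ 1: {7,8}
'e' @ 2: {1,2,3,4,6,9}  ✓accept
'e' @ 3: {3,5,6}
'b' @ 4: {7,8}
'a' @ 5: {1,2,3,4,6,9}  ✓accept
final: {1,2,3,4,6,9}; accept 1 in set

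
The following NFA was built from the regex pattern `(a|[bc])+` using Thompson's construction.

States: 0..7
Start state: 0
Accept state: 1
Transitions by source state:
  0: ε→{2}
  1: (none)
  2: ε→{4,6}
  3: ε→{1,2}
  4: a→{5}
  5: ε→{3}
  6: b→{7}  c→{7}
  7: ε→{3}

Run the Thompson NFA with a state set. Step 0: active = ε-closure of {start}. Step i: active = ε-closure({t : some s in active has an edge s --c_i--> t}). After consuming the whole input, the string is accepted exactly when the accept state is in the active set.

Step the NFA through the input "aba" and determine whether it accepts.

Answer: ACCEPT

Steps:
initial (ε-close {0}): {0,2,4,6}
'a' @ 1: {1,2,3,4,5,6}  [accepting]
'b' @ 2: {1,2,3,4,6,7}  [accepting]
'a' @ 3: {1,2,3,4,5,6}  [accepting]
after full input: {1,2,3,4,5,6}  (accept=1 in)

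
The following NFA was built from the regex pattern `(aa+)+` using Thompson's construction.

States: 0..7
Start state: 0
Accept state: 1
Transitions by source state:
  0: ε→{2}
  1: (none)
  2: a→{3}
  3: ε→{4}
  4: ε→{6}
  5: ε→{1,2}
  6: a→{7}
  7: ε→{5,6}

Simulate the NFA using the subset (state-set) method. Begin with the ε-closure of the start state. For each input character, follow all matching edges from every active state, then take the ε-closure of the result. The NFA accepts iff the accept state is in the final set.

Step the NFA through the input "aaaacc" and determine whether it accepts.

S₀ = ε-closure({0}) = {0,2}
'a' @ 1: {3,4,6}
'a' @ 2: {1,2,5,6,7}  ✓accept
'a' @ 3: {1,2,3,4,5,6,7}  ✓accept
'a' @ 4: {1,2,3,4,5,6,7}  ✓accept
'c' @ 5: {}  — state set empty
rest 'c' ignored (set empty)
end set {} — state 1 not in

Answer: REJECT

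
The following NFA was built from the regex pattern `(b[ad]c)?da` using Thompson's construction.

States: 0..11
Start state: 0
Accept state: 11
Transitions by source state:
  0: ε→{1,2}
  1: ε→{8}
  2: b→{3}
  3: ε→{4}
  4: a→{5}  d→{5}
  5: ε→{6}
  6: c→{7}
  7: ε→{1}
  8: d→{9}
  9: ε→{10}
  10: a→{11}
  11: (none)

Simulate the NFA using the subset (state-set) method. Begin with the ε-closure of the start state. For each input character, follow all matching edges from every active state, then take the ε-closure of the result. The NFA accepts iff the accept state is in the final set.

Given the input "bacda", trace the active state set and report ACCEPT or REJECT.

Answer: ACCEPT

Trace:
initial (ε-close {0}): {0,1,2,8}
'b' @ 1: {3,4}
'a' @ 2: {5,6}
'c' @ 3: {1,7,8}
'd' @ 4: {9,10}
'a' @ 5: {11}  (accept∈set)
end set {11} — state 11 in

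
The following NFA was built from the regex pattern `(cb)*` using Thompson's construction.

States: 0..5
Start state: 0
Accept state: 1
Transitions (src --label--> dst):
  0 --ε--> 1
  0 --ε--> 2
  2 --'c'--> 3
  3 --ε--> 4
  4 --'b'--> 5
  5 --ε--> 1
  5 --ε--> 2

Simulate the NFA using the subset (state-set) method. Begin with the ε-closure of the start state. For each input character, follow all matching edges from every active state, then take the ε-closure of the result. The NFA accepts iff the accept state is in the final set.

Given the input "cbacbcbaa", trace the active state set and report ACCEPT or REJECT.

Answer: REJECT

Derivation:
initial (ε-close {0}): {0,1,2}
'c' @ 1: {3,4}
'b' @ 2: {1,2,5}  ✓accept
'a' @ 3: {}  — state set empty
rest 'cbcbaa' ignored (set empty)
end set {} — state 1 not in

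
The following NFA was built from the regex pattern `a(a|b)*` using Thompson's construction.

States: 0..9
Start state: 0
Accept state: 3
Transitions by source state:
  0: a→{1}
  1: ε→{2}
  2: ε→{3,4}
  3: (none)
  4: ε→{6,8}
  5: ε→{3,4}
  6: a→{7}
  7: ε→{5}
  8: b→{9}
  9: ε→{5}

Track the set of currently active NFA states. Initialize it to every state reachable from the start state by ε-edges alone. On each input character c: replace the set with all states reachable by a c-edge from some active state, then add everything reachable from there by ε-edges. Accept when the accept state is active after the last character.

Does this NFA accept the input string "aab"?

initial (ε-close {0}): {0}
'a' @ 1: {1,2,3,4,6,8}  ✓accept
'a' @ 2: {3,4,5,6,7,8}  ✓accept
'b' @ 3: {3,4,5,6,8,9}  ✓accept
after full input: {3,4,5,6,8,9}  (accept=3 in)

Answer: ACCEPT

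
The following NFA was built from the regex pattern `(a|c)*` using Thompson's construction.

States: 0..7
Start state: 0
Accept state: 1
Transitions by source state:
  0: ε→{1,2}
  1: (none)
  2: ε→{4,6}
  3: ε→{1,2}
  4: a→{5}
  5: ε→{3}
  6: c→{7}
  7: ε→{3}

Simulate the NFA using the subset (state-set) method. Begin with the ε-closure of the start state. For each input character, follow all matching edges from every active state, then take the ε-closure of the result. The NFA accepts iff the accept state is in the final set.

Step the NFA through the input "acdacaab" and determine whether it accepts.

Answer: REJECT

Trace:
S₀ = ε-closure({0}) = {0,1,2,4,6}
'a' @ 1: {1,2,3,4,5,6}  (accept∈set)
'c' @ 2: {1,2,3,4,6,7}  (accept∈set)
'd' @ 3: {}  — dead — no transitions
rest 'acaab' ignored (set empty)
after full input: {}  (accept=1 not in)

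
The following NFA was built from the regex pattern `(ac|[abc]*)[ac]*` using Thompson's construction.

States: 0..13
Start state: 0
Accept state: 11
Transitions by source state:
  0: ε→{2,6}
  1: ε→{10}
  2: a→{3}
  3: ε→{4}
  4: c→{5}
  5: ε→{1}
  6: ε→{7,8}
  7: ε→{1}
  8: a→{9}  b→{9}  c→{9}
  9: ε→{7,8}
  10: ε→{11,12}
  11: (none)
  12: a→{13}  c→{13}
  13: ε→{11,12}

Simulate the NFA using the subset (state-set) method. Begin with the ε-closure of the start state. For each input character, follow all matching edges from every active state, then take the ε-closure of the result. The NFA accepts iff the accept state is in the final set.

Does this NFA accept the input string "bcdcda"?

initial (ε-close {0}): {0,1,2,6,7,8,10,11,12}
'b' @ 1: {1,7,8,9,10,11,12}  ✓accept
'c' @ 2: {1,7,8,9,10,11,12,13}  ✓accept
'd' @ 3: {}  — state set empty
rest 'cda' ignored (set empty)
after full input: {}  (accept=11 not in)

Answer: REJECT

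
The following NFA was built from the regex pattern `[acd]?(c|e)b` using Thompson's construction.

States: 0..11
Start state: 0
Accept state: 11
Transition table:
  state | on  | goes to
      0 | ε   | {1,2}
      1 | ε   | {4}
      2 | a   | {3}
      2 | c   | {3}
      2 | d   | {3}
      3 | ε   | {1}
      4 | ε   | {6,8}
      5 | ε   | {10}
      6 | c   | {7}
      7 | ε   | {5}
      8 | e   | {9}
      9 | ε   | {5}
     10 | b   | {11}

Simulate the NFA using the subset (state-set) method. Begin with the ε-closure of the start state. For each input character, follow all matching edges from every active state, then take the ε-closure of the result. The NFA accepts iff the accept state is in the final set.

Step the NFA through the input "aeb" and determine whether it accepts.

Answer: ACCEPT

Trace:
initial (ε-close {0}): {0,1,2,4,6,8}
'a' @ 1: {1,3,4,6,8}
'e' @ 2: {5,9,10}
'b' @ 3: {11}  ✓accept
end set {11} — state 11 in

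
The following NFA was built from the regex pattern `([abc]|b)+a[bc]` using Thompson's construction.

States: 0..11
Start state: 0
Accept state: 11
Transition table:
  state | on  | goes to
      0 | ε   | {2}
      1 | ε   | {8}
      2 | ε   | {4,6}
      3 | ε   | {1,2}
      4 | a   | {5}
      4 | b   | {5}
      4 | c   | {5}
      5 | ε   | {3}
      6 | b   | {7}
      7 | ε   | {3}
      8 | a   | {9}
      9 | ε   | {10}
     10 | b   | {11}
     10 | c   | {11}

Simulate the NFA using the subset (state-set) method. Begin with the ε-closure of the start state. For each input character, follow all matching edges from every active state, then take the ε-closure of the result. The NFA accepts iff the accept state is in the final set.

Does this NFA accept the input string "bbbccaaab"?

start: ε-closure({0}) = {0,2,4,6}
'b' @ 1: {1,2,3,4,5,6,7,8}
'b' @ 2: {1,2,3,4,5,6,7,8}
'b' @ 3: {1,2,3,4,5,6,7,8}
'c' @ 4: {1,2,3,4,5,6,8}
'c' @ 5: {1,2,3,4,5,6,8}
'a' @ 6: {1,2,3,4,5,6,8,9,10}
'a' @ 7: {1,2,3,4,5,6,8,9,10}
'a' @ 8: {1,2,3,4,5,6,8,9,10}
'b' @ 9: {1,2,3,4,5,6,7,8,11}  ✓accept
final: {1,2,3,4,5,6,7,8,11}; accept 11 in set

Answer: ACCEPT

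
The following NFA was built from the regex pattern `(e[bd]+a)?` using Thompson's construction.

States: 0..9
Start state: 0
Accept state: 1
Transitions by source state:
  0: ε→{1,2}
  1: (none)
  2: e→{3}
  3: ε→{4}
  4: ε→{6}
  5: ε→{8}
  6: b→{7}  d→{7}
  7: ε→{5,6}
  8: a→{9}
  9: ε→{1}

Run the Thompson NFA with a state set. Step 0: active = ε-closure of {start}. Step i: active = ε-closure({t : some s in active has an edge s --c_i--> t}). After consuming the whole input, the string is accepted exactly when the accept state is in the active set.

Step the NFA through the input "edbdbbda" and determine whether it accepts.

Answer: ACCEPT

Derivation:
S₀ = ε-closure({0}) = {0,1,2}
'e' @ 1: {3,4,6}
'd' @ 2: {5,6,7,8}
'b' @ 3: {5,6,7,8}
'd' @ 4: {5,6,7,8}
'b' @ 5: {5,6,7,8}
'b' @ 6: {5,6,7,8}
'd' @ 7: {5,6,7,8}
'a' @ 8: {1,9}  (accept∈set)
final: {1,9}; accept 1 in set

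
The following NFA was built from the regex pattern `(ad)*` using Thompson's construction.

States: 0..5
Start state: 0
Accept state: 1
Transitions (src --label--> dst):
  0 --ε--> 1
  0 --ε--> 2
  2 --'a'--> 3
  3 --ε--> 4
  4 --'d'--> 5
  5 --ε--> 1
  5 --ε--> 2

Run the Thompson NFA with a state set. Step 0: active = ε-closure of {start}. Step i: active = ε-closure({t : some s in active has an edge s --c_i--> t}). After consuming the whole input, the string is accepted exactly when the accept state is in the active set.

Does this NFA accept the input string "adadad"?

initial (ε-close {0}): {0,1,2}
'a' @ 1: {3,4}
'd' @ 2: {1,2,5}  [accepting]
'a' @ 3: {3,4}
'd' @ 4: {1,2,5}  [accepting]
'a' @ 5: {3,4}
'd' @ 6: {1,2,5}  [accepting]
end set {1,2,5} — state 1 in

Answer: ACCEPT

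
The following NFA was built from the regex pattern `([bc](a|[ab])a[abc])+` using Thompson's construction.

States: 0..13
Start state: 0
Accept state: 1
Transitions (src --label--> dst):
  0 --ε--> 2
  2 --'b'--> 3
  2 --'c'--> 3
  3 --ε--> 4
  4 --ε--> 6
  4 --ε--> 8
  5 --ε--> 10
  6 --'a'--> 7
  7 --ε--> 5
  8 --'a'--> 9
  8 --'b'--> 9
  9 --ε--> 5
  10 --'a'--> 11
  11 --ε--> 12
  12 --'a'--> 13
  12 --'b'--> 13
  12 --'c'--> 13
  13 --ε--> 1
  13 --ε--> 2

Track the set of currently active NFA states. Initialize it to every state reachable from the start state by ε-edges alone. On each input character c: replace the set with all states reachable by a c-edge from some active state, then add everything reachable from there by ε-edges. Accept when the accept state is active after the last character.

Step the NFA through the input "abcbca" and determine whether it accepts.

Answer: REJECT

Steps:
initial (ε-close {0}): {0,2}
'a' @ 1: {}  — state set empty
rest 'bcbca' ignored (set empty)
end set {} — state 1 not in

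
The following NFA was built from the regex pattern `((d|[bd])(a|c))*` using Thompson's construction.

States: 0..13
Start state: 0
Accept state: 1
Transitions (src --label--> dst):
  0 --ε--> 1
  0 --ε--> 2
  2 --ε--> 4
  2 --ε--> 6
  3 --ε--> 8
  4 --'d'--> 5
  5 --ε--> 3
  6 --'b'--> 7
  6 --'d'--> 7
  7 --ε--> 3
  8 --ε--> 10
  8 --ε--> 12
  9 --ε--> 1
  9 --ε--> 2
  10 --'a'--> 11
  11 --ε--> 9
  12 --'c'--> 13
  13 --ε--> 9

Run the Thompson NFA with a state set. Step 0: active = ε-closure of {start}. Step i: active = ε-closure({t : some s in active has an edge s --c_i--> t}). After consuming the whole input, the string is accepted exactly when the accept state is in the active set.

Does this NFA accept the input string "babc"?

initial (ε-close {0}): {0,1,2,4,6}
'b' @ 1: {3,7,8,10,12}
'a' @ 2: {1,2,4,6,9,11}  ✓accept
'b' @ 3: {3,7,8,10,12}
'c' @ 4: {1,2,4,6,9,13}  ✓accept
final: {1,2,4,6,9,13}; accept 1 in set

Answer: ACCEPT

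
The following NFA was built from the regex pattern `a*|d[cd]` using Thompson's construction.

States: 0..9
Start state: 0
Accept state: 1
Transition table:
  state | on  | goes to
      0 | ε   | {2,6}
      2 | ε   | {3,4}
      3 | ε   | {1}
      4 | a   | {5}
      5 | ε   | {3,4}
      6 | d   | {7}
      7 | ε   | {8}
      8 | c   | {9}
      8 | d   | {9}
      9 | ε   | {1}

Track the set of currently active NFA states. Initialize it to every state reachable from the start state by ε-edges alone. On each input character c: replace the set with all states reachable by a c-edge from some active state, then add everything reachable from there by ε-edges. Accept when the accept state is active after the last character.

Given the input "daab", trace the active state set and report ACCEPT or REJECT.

S₀ = ε-closure({0}) = {0,1,2,3,4,6}
'd' @ 1: {7,8}
'a' @ 2: {}  — state set empty
rest 'ab' ignored (set empty)
final: {}; accept 1 not in set

Answer: REJECT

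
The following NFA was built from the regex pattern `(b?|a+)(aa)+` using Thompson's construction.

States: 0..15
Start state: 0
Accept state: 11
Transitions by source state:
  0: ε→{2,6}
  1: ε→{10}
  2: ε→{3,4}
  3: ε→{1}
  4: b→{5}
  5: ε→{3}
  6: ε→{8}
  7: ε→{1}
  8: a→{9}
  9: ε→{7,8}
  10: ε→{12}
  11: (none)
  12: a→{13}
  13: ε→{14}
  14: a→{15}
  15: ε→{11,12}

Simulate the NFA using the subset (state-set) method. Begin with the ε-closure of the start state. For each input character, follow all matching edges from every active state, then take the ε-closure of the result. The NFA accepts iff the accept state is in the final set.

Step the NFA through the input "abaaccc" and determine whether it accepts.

Answer: REJECT

Trace:
S₀ = ε-closure({0}) = {0,1,2,3,4,6,8,10,12}
'a' @ 1: {1,7,8,9,10,12,13,14}
'b' @ 2: {}  — state set empty
rest 'aaccc' ignored (set empty)
end set {} — state 11 not in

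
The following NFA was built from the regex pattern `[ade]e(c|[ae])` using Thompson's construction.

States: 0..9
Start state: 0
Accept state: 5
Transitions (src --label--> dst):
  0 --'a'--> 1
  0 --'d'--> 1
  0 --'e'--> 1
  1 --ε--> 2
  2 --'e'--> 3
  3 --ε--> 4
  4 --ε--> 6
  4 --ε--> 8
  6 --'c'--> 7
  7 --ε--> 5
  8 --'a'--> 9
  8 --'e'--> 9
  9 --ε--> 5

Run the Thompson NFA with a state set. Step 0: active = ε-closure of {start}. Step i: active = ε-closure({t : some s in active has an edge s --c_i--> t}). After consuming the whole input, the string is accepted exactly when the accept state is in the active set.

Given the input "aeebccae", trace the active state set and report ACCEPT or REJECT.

Answer: REJECT

Derivation:
S₀ = ε-closure({0}) = {0}
'a' @ 1: {1,2}
'e' @ 2: {3,4,6,8}
'e' @ 3: {5,9}  [accepting]
'b' @ 4: {}  — state set empty
rest 'ccae' ignored (set empty)
final: {}; accept 5 not in set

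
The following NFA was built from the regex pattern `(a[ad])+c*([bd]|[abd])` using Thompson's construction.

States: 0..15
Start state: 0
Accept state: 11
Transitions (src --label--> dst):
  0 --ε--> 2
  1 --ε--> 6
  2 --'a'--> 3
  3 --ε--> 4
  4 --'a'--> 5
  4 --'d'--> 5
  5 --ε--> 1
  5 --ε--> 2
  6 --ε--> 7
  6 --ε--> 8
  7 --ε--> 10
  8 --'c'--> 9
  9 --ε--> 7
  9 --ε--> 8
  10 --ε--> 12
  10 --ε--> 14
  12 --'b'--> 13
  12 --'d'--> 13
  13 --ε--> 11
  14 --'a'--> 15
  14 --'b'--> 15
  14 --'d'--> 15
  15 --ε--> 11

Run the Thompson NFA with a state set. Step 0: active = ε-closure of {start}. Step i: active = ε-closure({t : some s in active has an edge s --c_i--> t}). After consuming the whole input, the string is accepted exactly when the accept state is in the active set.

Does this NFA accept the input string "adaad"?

Answer: ACCEPT

Steps:
initial (ε-close {0}): {0,2}
'a' @ 1: {3,4}
'd' @ 2: {1,2,5,6,7,8,10,12,14}
'a' @ 3: {3,4,11,15}  ✓accept
'a' @ 4: {1,2,5,6,7,8,10,12,14}
'd' @ 5: {11,13,15}  ✓accept
final: {11,13,15}; accept 11 in set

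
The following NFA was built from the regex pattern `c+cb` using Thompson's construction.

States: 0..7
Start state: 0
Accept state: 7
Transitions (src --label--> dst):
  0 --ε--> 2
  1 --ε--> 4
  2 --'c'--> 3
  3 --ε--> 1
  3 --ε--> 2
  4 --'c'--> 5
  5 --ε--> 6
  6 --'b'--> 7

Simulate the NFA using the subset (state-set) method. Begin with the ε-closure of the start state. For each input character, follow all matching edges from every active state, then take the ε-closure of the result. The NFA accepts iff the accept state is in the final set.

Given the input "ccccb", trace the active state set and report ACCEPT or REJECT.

Answer: ACCEPT

Derivation:
S₀ = ε-closure({0}) = {0,2}
'c' @ 1: {1,2,3,4}
'c' @ 2: {1,2,3,4,5,6}
'c' @ 3: {1,2,3,4,5,6}
'c' @ 4: {1,2,3,4,5,6}
'b' @ 5: {7}  (accept∈set)
after full input: {7}  (accept=7 in)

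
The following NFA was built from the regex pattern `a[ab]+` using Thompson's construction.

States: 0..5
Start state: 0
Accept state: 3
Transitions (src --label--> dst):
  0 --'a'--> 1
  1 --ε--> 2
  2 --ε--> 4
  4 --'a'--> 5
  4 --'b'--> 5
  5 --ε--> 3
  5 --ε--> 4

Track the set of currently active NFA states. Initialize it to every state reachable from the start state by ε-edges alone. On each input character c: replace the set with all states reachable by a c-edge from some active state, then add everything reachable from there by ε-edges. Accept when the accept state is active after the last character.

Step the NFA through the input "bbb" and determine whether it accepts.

initial (ε-close {0}): {0}
'b' @ 1: {}  — dead — no transitions
rest 'bb' ignored (set empty)
end set {} — state 3 not in

Answer: REJECT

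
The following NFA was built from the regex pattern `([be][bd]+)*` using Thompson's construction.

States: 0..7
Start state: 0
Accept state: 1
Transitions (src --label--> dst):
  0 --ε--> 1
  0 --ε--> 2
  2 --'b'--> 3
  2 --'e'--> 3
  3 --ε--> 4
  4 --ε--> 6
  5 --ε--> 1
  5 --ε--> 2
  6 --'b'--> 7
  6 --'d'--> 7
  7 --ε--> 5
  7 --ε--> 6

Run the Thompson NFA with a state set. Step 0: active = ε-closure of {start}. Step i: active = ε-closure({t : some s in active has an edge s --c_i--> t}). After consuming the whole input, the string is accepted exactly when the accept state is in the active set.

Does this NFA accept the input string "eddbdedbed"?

S₀ = ε-closure({0}) = {0,1,2}
'e' @ 1: {3,4,6}
'd' @ 2: {1,2,5,6,7}  ✓accept
'd' @ 3: {1,2,5,6,7}  ✓accept
'b' @ 4: {1,2,3,4,5,6,7}  ✓accept
'd' @ 5: {1,2,5,6,7}  ✓accept
'e' @ 6: {3,4,6}
'd' @ 7: {1,2,5,6,7}  ✓accept
'b' @ 8: {1,2,3,4,5,6,7}  ✓accept
'e' @ 9: {3,4,6}
'd' @ 10: {1,2,5,6,7}  ✓accept
end set {1,2,5,6,7} — state 1 in

Answer: ACCEPT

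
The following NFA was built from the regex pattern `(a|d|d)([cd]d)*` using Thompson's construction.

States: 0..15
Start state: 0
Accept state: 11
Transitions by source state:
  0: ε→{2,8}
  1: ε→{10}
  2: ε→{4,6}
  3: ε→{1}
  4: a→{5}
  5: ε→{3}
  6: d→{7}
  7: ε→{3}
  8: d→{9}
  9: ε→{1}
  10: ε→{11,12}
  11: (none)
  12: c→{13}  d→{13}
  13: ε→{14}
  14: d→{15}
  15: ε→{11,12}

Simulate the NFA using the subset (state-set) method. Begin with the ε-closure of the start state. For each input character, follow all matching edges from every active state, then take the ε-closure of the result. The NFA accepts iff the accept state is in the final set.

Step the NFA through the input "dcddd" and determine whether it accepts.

Answer: ACCEPT

Steps:
S₀ = ε-closure({0}) = {0,2,4,6,8}
'd' @ 1: {1,3,7,9,10,11,12}  ✓accept
'c' @ 2: {13,14}
'd' @ 3: {11,12,15}  ✓accept
'd' @ 4: {13,14}
'd' @ 5: {11,12,15}  ✓accept
final: {11,12,15}; accept 11 in set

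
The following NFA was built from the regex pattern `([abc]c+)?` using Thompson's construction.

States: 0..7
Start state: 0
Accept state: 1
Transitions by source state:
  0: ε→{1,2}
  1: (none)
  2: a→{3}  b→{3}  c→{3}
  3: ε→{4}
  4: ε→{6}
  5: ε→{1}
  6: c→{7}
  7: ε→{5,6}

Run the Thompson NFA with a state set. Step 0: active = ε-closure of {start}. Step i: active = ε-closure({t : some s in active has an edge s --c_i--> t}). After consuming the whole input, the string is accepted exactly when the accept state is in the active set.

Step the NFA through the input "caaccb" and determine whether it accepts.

S₀ = ε-closure({0}) = {0,1,2}
'c' @ 1: {3,4,6}
'a' @ 2: {}  — dead — no transitions
rest 'accb' ignored (set empty)
after full input: {}  (accept=1 not in)

Answer: REJECT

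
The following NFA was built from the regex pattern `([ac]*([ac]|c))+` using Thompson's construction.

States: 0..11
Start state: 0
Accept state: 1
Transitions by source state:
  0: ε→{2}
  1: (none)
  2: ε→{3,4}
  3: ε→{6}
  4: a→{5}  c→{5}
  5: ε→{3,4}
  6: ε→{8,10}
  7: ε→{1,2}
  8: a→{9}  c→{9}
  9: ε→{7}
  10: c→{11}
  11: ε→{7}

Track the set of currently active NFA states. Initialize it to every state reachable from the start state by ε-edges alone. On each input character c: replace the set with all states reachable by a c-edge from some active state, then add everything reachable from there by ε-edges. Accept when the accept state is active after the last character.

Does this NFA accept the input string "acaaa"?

Answer: ACCEPT

Steps:
initial (ε-close {0}): {0,2,3,4,6,8,10}
'a' @ 1: {1,2,3,4,5,6,7,8,9,10}  ✓accept
'c' @ 2: {1,2,3,4,5,6,7,8,9,10,11}  ✓accept
'a' @ 3: {1,2,3,4,5,6,7,8,9,10}  ✓accept
'a' @ 4: {1,2,3,4,5,6,7,8,9,10}  ✓accept
'a' @ 5: {1,2,3,4,5,6,7,8,9,10}  ✓accept
after full input: {1,2,3,4,5,6,7,8,9,10}  (accept=1 in)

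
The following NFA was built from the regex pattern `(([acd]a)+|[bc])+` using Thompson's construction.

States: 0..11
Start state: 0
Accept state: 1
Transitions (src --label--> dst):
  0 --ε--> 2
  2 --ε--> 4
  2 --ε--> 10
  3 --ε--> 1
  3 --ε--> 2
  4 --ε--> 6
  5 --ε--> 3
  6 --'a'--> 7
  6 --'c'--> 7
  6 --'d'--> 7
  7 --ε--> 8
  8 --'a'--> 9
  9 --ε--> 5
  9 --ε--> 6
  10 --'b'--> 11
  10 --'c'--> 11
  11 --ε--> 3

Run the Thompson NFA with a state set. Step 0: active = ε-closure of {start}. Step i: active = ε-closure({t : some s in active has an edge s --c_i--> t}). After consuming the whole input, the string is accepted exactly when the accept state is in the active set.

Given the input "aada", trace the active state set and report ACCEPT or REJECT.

Answer: ACCEPT

Steps:
initial (ε-close {0}): {0,2,4,6,10}
'a' @ 1: {7,8}
'a' @ 2: {1,2,3,4,5,6,9,10}  (accept∈set)
'd' @ 3: {7,8}
'a' @ 4: {1,2,3,4,5,6,9,10}  (accept∈set)
end set {1,2,3,4,5,6,9,10} — state 1 in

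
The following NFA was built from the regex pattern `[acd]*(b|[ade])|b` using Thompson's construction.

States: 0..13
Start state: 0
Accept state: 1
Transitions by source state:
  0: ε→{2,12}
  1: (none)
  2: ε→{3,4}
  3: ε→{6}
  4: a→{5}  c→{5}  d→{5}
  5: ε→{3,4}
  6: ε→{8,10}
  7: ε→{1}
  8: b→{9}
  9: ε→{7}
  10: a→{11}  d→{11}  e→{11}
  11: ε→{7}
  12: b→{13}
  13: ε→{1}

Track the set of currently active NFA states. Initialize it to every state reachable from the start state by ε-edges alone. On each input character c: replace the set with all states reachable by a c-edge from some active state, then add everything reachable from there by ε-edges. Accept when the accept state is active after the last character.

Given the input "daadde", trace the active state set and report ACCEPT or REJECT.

Answer: ACCEPT

Trace:
initial (ε-close {0}): {0,2,3,4,6,8,10,12}
'd' @ 1: {1,3,4,5,6,7,8,10,11}  ✓accept
'a' @ 2: {1,3,4,5,6,7,8,10,11}  ✓accept
'a' @ 3: {1,3,4,5,6,7,8,10,11}  ✓accept
'd' @ 4: {1,3,4,5,6,7,8,10,11}  ✓accept
'd' @ 5: {1,3,4,5,6,7,8,10,11}  ✓accept
'e' @ 6: {1,7,11}  ✓accept
final: {1,7,11}; accept 1 in set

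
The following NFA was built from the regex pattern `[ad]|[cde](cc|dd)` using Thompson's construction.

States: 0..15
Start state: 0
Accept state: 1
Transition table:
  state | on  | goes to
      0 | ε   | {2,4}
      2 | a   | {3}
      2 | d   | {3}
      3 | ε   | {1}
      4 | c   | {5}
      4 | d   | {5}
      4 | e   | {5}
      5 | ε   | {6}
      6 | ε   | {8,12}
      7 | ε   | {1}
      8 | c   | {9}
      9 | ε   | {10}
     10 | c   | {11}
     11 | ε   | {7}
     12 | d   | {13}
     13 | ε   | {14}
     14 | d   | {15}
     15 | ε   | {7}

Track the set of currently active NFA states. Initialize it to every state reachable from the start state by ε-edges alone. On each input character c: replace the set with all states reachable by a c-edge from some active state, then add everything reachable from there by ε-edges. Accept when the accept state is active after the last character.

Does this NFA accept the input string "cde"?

Answer: REJECT

Trace:
initial (ε-close {0}): {0,2,4}
'c' @ 1: {5,6,8,12}
'd' @ 2: {13,14}
'e' @ 3: {}  — state set empty
final: {}; accept 1 not in set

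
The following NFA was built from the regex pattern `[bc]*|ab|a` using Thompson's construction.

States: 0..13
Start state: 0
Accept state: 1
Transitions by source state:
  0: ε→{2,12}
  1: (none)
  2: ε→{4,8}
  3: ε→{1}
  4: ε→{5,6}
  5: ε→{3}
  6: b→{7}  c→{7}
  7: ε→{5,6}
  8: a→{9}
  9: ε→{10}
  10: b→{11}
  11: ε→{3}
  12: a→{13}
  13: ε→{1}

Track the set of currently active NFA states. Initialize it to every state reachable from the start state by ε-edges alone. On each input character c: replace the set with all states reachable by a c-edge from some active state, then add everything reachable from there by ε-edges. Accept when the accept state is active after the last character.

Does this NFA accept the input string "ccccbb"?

S₀ = ε-closure({0}) = {0,1,2,3,4,5,6,8,12}
'c' @ 1: {1,3,5,6,7}  [accepting]
'c' @ 2: {1,3,5,6,7}  [accepting]
'c' @ 3: {1,3,5,6,7}  [accepting]
'c' @ 4: {1,3,5,6,7}  [accepting]
'b' @ 5: {1,3,5,6,7}  [accepting]
'b' @ 6: {1,3,5,6,7}  [accepting]
end set {1,3,5,6,7} — state 1 in

Answer: ACCEPT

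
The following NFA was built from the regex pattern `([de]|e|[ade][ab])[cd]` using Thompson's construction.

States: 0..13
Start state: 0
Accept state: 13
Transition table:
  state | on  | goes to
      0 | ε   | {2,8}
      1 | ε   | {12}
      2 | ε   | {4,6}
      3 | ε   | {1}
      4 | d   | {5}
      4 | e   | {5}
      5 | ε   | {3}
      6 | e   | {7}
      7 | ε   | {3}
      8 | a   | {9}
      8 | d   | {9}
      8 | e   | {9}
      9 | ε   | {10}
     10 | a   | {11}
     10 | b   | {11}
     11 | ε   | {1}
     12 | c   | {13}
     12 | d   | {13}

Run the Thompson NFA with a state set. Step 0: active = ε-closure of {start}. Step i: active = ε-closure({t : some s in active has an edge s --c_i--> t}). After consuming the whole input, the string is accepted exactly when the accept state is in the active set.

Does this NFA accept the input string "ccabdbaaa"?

Answer: REJECT

Derivation:
initial (ε-close {0}): {0,2,4,6,8}
'c' @ 1: {}  — state set empty
rest 'cabdbaaa' ignored (set empty)
final: {}; accept 13 not in set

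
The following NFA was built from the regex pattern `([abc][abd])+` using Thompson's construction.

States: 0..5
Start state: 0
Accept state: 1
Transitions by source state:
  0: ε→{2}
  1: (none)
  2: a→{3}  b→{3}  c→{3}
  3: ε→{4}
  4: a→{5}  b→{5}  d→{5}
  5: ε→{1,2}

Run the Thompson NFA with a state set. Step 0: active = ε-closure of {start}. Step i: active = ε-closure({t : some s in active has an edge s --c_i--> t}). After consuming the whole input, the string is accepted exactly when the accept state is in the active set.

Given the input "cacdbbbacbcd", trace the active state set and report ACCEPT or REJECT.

Answer: ACCEPT

Derivation:
initial (ε-close {0}): {0,2}
'c' @ 1: {3,4}
'a' @ 2: {1,2,5}  ✓accept
'c' @ 3: {3,4}
'd' @ 4: {1,2,5}  ✓accept
'b' @ 5: {3,4}
'b' @ 6: {1,2,5}  ✓accept
'b' @ 7: {3,4}
'a' @ 8: {1,2,5}  ✓accept
'c' @ 9: {3,4}
'b' @ 10: {1,2,5}  ✓accept
'c' @ 11: {3,4}
'd' @ 12: {1,2,5}  ✓accept
end set {1,2,5} — state 1 in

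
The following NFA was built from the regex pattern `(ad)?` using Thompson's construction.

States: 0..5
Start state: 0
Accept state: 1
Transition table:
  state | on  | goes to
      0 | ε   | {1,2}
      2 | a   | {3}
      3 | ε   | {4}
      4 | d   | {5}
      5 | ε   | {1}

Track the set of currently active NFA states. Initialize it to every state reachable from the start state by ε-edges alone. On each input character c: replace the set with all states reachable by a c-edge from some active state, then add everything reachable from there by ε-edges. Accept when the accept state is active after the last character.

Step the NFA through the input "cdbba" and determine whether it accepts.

Answer: REJECT

Derivation:
initial (ε-close {0}): {0,1,2}
'c' @ 1: {}  — dead — no transitions
rest 'dbba' ignored (set empty)
after full input: {}  (accept=1 not in)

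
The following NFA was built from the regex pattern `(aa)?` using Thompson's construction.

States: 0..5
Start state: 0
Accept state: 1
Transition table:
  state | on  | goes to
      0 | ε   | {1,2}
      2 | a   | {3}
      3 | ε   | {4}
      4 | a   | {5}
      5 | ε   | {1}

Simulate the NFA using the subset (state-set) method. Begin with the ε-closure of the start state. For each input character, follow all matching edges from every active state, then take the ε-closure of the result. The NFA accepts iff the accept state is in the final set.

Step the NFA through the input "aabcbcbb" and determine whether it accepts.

Answer: REJECT

Steps:
S₀ = ε-closure({0}) = {0,1,2}
'a' @ 1: {3,4}
'a' @ 2: {1,5}  [accepting]
'b' @ 3: {}  — state set empty
rest 'cbcbb' ignored (set empty)
end set {} — state 1 not in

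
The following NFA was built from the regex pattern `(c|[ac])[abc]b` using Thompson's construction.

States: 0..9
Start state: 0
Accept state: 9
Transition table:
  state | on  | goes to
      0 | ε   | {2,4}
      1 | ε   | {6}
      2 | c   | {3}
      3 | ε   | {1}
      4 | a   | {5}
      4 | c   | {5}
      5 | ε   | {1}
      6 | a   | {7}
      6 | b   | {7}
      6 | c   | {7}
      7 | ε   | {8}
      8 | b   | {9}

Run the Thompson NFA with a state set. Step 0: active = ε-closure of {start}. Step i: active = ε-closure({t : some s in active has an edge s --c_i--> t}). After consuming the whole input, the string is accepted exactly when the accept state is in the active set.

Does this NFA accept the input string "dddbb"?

Answer: REJECT

Trace:
start: ε-closure({0}) = {0,2,4}
'd' @ 1: {}  — state set empty
rest 'ddbb' ignored (set empty)
final: {}; accept 9 not in set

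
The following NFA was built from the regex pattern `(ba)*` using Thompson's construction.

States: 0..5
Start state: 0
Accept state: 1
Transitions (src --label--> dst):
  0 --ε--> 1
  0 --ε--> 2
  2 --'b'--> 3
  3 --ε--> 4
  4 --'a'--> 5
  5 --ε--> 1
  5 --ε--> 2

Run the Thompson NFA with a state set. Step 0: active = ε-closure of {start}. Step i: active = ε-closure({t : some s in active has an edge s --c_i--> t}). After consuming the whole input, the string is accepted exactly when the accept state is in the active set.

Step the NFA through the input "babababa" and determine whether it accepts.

start: ε-closure({0}) = {0,1,2}
'b' @ 1: {3,4}
'a' @ 2: {1,2,5}  [accepting]
'b' @ 3: {3,4}
'a' @ 4: {1,2,5}  [accepting]
'b' @ 5: {3,4}
'a' @ 6: {1,2,5}  [accepting]
'b' @ 7: {3,4}
'a' @ 8: {1,2,5}  [accepting]
final: {1,2,5}; accept 1 in set

Answer: ACCEPT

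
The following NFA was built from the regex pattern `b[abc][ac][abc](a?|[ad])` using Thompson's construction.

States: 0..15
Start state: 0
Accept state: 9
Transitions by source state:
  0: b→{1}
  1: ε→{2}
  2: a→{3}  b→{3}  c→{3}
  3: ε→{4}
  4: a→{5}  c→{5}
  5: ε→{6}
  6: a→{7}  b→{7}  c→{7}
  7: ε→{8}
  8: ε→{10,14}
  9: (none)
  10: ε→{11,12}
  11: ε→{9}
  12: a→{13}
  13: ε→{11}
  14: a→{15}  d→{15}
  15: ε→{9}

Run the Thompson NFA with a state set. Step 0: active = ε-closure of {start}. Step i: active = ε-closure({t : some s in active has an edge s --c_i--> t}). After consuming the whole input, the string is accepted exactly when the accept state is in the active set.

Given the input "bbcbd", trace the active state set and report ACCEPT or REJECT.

initial (ε-close {0}): {0}
'b' @ 1: {1,2}
'b' @ 2: {3,4}
'c' @ 3: {5,6}
'b' @ 4: {7,8,9,10,11,12,14}  (accept∈set)
'd' @ 5: {9,15}  (accept∈set)
end set {9,15} — state 9 in

Answer: ACCEPT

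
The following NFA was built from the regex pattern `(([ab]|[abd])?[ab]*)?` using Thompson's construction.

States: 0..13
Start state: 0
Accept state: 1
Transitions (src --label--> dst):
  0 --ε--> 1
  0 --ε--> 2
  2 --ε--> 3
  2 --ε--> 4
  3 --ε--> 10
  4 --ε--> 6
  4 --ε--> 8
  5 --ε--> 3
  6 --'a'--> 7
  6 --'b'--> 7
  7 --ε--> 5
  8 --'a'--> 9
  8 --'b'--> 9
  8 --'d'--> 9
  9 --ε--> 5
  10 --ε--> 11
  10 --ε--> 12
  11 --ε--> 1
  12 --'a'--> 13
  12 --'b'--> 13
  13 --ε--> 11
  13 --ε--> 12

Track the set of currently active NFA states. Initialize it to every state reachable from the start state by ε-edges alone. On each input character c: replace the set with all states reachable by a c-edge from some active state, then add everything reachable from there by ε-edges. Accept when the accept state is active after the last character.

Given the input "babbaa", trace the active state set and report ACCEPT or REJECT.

Answer: ACCEPT

Steps:
start: ε-closure({0}) = {0,1,2,3,4,6,8,10,11,12}
'b' @ 1: {1,3,5,7,9,10,11,12,13}  ✓accept
'a' @ 2: {1,11,12,13}  ✓accept
'b' @ 3: {1,11,12,13}  ✓accept
'b' @ 4: {1,11,12,13}  ✓accept
'a' @ 5: {1,11,12,13}  ✓accept
'a' @ 6: {1,11,12,13}  ✓accept
end set {1,11,12,13} — state 1 in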